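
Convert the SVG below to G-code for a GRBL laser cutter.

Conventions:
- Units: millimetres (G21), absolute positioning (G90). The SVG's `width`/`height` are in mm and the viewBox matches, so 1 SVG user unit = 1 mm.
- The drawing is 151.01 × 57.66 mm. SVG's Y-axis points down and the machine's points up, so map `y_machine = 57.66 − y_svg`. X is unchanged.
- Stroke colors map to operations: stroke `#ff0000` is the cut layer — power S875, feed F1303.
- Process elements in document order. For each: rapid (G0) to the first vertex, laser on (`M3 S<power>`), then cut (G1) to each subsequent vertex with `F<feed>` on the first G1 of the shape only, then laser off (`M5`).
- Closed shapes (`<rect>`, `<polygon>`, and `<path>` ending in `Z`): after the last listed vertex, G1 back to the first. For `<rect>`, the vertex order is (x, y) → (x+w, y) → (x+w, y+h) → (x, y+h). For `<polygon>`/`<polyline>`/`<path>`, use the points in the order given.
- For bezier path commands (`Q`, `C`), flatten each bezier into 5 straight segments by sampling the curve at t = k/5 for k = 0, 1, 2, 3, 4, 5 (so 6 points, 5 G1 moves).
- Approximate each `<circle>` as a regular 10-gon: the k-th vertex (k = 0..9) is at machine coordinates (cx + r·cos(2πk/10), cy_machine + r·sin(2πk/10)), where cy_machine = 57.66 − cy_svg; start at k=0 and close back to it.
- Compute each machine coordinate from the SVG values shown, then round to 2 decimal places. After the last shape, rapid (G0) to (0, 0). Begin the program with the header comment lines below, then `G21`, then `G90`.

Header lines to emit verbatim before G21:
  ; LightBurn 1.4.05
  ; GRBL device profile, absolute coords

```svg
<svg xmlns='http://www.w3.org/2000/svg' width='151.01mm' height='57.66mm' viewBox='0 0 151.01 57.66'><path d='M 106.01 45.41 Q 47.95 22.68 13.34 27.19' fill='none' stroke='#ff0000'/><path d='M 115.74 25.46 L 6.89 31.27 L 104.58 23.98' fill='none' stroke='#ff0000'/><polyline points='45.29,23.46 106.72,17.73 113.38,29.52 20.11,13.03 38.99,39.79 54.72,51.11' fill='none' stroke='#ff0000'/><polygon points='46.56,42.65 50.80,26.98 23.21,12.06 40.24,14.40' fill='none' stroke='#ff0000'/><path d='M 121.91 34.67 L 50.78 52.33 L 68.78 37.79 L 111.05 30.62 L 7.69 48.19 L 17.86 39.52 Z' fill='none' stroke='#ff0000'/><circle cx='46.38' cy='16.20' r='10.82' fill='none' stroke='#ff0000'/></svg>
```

; LightBurn 1.4.05
; GRBL device profile, absolute coords
G21
G90
G0 X106.01 Y12.25
M3 S875
G1 X83.72 Y20.25 F1303
G1 X63.31 Y26.08
G1 X44.78 Y29.72
G1 X28.12 Y31.18
G1 X13.34 Y30.47
M5
G0 X115.74 Y32.20
M3 S875
G1 X6.89 Y26.39 F1303
G1 X104.58 Y33.68
M5
G0 X45.29 Y34.20
M3 S875
G1 X106.72 Y39.93 F1303
G1 X113.38 Y28.14
G1 X20.11 Y44.63
G1 X38.99 Y17.87
G1 X54.72 Y6.55
M5
G0 X46.56 Y15.01
M3 S875
G1 X50.80 Y30.68 F1303
G1 X23.21 Y45.60
G1 X40.24 Y43.26
G1 X46.56 Y15.01
M5
G0 X121.91 Y22.99
M3 S875
G1 X50.78 Y5.33 F1303
G1 X68.78 Y19.87
G1 X111.05 Y27.04
G1 X7.69 Y9.47
G1 X17.86 Y18.14
G1 X121.91 Y22.99
M5
G0 X57.20 Y41.46
M3 S875
G1 X55.13 Y47.82 F1303
G1 X49.72 Y51.75
G1 X43.04 Y51.75
G1 X37.63 Y47.82
G1 X35.56 Y41.46
G1 X37.63 Y35.10
G1 X43.04 Y31.17
G1 X49.72 Y31.17
G1 X55.13 Y35.10
G1 X57.20 Y41.46
M5
G0 X0.00 Y0.00

viewBox `0 0 151.01 57.66` with mm width/height → 1 unit = 1 mm. Flip: y_m = 57.66 − y_svg.

**Shape 1** — `<path>` quadratic bezier, stroke `#ff0000` → cut (S875, F1303). Control points (SVG): P0=(106.01,45.41), P1=(47.95,22.68), P2=(13.34,27.19); sampled at t=k/5. Machine vertices: (106.01,12.25) → (83.72,20.25) → (63.31,26.08) → (44.78,29.72) → (28.12,31.18) → (13.34,30.47). Open path.

**Shape 2** — `<path>` open polyline, stroke `#ff0000` → cut (S875, F1303). Machine vertices: (115.74,32.20) → (6.89,26.39) → (104.58,33.68). Open path.

**Shape 3** — `<polyline>` open polyline, stroke `#ff0000` → cut (S875, F1303). Machine vertices: (45.29,34.20) → (106.72,39.93) → (113.38,28.14) → (20.11,44.63) → (38.99,17.87) → (54.72,6.55). Open path.

**Shape 4** — `<polygon>` closed polygon, stroke `#ff0000` → cut (S875, F1303). Machine vertices: (46.56,15.01) → (50.80,30.68) → (23.21,45.60) → (40.24,43.26) → (46.56,15.01). Closed: final G1 returns to the first vertex.

**Shape 5** — `<path>` closed polygon, stroke `#ff0000` → cut (S875, F1303). Machine vertices: (121.91,22.99) → (50.78,5.33) → (68.78,19.87) → (111.05,27.04) → (7.69,9.47) → (17.86,18.14) → (121.91,22.99). Closed: final G1 returns to the first vertex.

**Shape 6** — `<circle>` circle, stroke `#ff0000` → cut (S875, F1303). Machine vertices: (57.20,41.46) → (55.13,47.82) → (49.72,51.75) → (43.04,51.75) → (37.63,47.82) → (35.56,41.46) → (37.63,35.10) → (43.04,31.17) → (49.72,31.17) → (55.13,35.10) → (57.20,41.46). Closed: final G1 returns to the first vertex.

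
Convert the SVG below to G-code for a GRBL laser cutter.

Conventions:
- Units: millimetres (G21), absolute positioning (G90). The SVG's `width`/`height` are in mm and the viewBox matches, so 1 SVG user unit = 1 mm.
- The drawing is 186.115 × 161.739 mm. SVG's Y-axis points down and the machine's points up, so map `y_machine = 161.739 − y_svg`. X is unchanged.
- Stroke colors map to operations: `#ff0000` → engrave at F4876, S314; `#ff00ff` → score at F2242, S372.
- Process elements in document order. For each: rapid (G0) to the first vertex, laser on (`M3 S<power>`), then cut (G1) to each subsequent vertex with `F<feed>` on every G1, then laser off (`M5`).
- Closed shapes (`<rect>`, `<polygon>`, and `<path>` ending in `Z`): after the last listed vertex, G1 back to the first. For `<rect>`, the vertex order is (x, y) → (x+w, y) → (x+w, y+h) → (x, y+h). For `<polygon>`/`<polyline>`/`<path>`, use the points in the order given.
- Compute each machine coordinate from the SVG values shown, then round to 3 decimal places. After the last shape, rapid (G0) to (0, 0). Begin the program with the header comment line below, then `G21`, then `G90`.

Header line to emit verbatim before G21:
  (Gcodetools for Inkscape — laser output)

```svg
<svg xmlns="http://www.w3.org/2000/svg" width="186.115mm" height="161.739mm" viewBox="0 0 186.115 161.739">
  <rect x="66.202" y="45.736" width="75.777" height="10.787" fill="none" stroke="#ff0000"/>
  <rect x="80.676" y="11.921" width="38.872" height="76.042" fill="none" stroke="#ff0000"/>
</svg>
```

(Gcodetools for Inkscape — laser output)
G21
G90
G0 X66.202 Y116.003
M3 S314
G1 X141.979 Y116.003 F4876
G1 X141.979 Y105.216 F4876
G1 X66.202 Y105.216 F4876
G1 X66.202 Y116.003 F4876
M5
G0 X80.676 Y149.818
M3 S314
G1 X119.548 Y149.818 F4876
G1 X119.548 Y73.776 F4876
G1 X80.676 Y73.776 F4876
G1 X80.676 Y149.818 F4876
M5
G0 X0.000 Y0.000

1 u = 1 mm; y_m = 161.739 − y.

[1] `<rect>` rectangle, #ff0000→engrave S314 F4876: (66.202,116.003) → (141.979,116.003) → (141.979,105.216) → (66.202,105.216) → (66.202,116.003) (closed)

[2] `<rect>` rectangle, #ff0000→engrave S314 F4876: (80.676,149.818) → (119.548,149.818) → (119.548,73.776) → (80.676,73.776) → (80.676,149.818) (closed)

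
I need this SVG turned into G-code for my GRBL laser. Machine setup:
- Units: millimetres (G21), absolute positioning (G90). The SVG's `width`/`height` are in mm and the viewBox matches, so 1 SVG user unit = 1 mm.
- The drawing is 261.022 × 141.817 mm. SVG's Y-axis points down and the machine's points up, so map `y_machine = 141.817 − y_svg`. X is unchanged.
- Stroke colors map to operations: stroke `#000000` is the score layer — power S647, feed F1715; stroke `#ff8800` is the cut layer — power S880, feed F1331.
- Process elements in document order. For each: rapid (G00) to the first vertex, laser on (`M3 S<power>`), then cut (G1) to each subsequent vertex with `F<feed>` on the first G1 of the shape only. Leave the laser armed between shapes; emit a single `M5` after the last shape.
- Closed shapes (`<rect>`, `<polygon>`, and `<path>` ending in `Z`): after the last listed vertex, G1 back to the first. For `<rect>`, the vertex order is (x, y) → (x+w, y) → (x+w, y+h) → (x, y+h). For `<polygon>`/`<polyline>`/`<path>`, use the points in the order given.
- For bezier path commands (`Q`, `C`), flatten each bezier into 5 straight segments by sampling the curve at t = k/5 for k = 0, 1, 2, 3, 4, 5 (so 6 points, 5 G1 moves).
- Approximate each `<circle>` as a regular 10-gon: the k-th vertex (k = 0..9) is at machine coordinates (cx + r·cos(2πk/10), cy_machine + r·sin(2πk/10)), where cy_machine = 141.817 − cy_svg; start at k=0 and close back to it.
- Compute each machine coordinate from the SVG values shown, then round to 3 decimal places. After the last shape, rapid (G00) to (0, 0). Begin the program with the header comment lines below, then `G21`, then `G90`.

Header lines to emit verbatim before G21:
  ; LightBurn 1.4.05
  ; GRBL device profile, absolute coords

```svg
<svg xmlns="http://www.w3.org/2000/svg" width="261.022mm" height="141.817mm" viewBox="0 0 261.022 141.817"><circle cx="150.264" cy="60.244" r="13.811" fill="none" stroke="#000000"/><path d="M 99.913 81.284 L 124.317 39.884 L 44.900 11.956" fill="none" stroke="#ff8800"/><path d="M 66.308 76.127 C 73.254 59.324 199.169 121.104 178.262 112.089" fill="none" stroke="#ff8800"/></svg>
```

viewBox `0 0 261.022 141.817` with mm width/height → 1 unit = 1 mm. Flip: y_m = 141.817 − y_svg.

**Shape 1** — `<circle>` circle, stroke `#000000` → score (S647, F1715). Machine vertices: (164.075,81.573) → (161.437,89.691) → (154.532,94.708) → (145.996,94.708) → (139.091,89.691) → (136.453,81.573) → (139.091,73.455) → (145.996,68.438) → (154.532,68.438) → (161.437,73.455) → (164.075,81.573). Closed: final G1 returns to the first vertex.

**Shape 2** — `<path>` open polyline, stroke `#ff8800` → cut (S880, F1331). Machine vertices: (99.913,60.533) → (124.317,101.933) → (44.900,129.861). Open path.

**Shape 3** — `<path>` cubic bezier, stroke `#ff8800` → cut (S880, F1331). Control points (SVG): P0=(66.308,76.127), P1=(73.254,59.324), P2=(199.169,121.104), P3=(178.262,112.089); sampled at t=k/5. Machine vertices: (66.308,65.690) → (82.626,67.537) → (114.738,57.694) → (149.886,43.331) → (175.314,31.619) → (178.262,29.728). Open path.

; LightBurn 1.4.05
; GRBL device profile, absolute coords
G21
G90
G00 X164.075 Y81.573
M3 S647
G1 X161.437 Y89.691 F1715
G1 X154.532 Y94.708
G1 X145.996 Y94.708
G1 X139.091 Y89.691
G1 X136.453 Y81.573
G1 X139.091 Y73.455
G1 X145.996 Y68.438
G1 X154.532 Y68.438
G1 X161.437 Y73.455
G1 X164.075 Y81.573
G00 X99.913 Y60.533
M3 S880
G1 X124.317 Y101.933 F1331
G1 X44.900 Y129.861
G00 X66.308 Y65.690
M3 S880
G1 X82.626 Y67.537 F1331
G1 X114.738 Y57.694
G1 X149.886 Y43.331
G1 X175.314 Y31.619
G1 X178.262 Y29.728
M5
G00 X0.000 Y0.000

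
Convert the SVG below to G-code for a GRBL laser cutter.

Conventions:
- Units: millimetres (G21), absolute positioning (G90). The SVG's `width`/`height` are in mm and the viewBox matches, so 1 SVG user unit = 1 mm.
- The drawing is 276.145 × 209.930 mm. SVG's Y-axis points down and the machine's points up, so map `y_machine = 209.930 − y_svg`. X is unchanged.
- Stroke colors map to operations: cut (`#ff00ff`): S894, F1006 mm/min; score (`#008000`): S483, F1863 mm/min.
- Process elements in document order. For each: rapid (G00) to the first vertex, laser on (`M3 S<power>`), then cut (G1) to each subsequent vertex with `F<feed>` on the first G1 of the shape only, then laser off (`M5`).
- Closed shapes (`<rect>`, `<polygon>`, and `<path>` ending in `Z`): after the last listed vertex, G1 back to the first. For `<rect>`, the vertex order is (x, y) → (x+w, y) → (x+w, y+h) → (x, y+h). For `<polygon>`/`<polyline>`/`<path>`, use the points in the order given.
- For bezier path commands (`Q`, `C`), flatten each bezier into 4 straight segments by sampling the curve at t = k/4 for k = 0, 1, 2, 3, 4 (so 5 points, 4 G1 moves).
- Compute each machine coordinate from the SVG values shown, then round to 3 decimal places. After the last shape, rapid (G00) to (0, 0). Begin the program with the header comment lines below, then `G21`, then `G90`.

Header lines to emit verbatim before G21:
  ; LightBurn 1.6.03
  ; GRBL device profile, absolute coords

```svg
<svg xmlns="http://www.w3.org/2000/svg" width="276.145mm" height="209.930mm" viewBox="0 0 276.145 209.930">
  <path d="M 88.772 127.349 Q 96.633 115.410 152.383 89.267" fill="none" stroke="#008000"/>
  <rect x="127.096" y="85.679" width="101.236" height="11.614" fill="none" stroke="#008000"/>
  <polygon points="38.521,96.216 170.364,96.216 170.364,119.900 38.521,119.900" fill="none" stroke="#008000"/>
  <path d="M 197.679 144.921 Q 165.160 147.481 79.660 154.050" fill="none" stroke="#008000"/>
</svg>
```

; LightBurn 1.6.03
; GRBL device profile, absolute coords
G21
G90
G00 X88.772 Y82.581
M3 S483
G1 X95.696 Y89.438 F1863
G1 X108.605 Y98.071
G1 X127.501 Y108.479
G1 X152.383 Y120.663
M5
G00 X127.096 Y124.251
M3 S483
G1 X228.332 Y124.251 F1863
G1 X228.332 Y112.637
G1 X127.096 Y112.637
G1 X127.096 Y124.251
M5
G00 X38.521 Y113.714
M3 S483
G1 X170.364 Y113.714 F1863
G1 X170.364 Y90.030
G1 X38.521 Y90.030
G1 X38.521 Y113.714
M5
G00 X197.679 Y65.009
M3 S483
G1 X178.108 Y63.478 F1863
G1 X151.915 Y61.447
G1 X119.099 Y58.914
G1 X79.660 Y55.880
M5
G00 X0.000 Y0.000

1 u = 1 mm; y_m = 209.930 − y.

[1] `<path>` quadratic bezier, #008000→score S483 F1863: (88.772,82.581) → (95.696,89.438) → (108.605,98.071) → (127.501,108.479) → (152.383,120.663)

[2] `<rect>` rectangle, #008000→score S483 F1863: (127.096,124.251) → (228.332,124.251) → (228.332,112.637) → (127.096,112.637) → (127.096,124.251) (closed)

[3] `<polygon>` rectangle, #008000→score S483 F1863: (38.521,113.714) → (170.364,113.714) → (170.364,90.030) → (38.521,90.030) → (38.521,113.714) (closed)

[4] `<path>` quadratic bezier, #008000→score S483 F1863: (197.679,65.009) → (178.108,63.478) → (151.915,61.447) → (119.099,58.914) → (79.660,55.880)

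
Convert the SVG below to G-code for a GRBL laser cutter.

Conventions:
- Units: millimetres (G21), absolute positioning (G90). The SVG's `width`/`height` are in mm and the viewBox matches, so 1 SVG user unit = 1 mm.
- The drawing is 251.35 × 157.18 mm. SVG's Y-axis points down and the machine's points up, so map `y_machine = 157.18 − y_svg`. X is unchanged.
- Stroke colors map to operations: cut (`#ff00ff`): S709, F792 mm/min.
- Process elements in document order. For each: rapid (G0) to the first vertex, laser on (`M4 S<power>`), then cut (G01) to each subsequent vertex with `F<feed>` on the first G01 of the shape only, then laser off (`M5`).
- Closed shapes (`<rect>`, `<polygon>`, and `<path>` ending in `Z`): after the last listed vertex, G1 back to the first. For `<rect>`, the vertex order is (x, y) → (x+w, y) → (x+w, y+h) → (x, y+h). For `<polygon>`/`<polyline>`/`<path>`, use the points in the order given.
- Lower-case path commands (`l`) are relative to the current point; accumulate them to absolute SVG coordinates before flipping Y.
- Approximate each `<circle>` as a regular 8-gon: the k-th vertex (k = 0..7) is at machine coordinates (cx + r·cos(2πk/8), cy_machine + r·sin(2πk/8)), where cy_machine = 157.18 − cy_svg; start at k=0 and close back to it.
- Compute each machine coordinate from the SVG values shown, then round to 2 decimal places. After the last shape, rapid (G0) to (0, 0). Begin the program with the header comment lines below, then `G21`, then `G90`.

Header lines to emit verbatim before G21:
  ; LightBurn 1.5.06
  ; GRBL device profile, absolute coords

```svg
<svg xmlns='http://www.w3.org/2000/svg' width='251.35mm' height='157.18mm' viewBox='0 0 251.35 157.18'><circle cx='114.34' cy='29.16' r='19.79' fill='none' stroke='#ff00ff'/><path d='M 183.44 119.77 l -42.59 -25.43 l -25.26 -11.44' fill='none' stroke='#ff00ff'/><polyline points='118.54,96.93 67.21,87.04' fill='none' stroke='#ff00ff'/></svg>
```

viewBox `0 0 251.35 157.18` with mm width/height → 1 unit = 1 mm. Flip: y_m = 157.18 − y_svg.

**Shape 1** — `<circle>` circle, stroke `#ff00ff` → cut (S709, F792). Machine vertices: (134.13,128.02) → (128.33,142.01) → (114.34,147.81) → (100.35,142.01) → (94.55,128.02) → (100.35,114.03) → (114.34,108.23) → (128.33,114.03) → (134.13,128.02). Closed: final G1 returns to the first vertex.

**Shape 2** — `<path>` open polyline, stroke `#ff00ff` → cut (S709, F792). Machine vertices: (183.44,37.41) → (140.85,62.84) → (115.59,74.28). Open path.

**Shape 3** — `<polyline>` line segment, stroke `#ff00ff` → cut (S709, F792). Machine vertices: (118.54,60.25) → (67.21,70.14). Open path.

; LightBurn 1.5.06
; GRBL device profile, absolute coords
G21
G90
G0 X134.13 Y128.02
M4 S709
G01 X128.33 Y142.01 F792
G01 X114.34 Y147.81
G01 X100.35 Y142.01
G01 X94.55 Y128.02
G01 X100.35 Y114.03
G01 X114.34 Y108.23
G01 X128.33 Y114.03
G01 X134.13 Y128.02
M5
G0 X183.44 Y37.41
M4 S709
G01 X140.85 Y62.84 F792
G01 X115.59 Y74.28
M5
G0 X118.54 Y60.25
M4 S709
G01 X67.21 Y70.14 F792
M5
G0 X0.00 Y0.00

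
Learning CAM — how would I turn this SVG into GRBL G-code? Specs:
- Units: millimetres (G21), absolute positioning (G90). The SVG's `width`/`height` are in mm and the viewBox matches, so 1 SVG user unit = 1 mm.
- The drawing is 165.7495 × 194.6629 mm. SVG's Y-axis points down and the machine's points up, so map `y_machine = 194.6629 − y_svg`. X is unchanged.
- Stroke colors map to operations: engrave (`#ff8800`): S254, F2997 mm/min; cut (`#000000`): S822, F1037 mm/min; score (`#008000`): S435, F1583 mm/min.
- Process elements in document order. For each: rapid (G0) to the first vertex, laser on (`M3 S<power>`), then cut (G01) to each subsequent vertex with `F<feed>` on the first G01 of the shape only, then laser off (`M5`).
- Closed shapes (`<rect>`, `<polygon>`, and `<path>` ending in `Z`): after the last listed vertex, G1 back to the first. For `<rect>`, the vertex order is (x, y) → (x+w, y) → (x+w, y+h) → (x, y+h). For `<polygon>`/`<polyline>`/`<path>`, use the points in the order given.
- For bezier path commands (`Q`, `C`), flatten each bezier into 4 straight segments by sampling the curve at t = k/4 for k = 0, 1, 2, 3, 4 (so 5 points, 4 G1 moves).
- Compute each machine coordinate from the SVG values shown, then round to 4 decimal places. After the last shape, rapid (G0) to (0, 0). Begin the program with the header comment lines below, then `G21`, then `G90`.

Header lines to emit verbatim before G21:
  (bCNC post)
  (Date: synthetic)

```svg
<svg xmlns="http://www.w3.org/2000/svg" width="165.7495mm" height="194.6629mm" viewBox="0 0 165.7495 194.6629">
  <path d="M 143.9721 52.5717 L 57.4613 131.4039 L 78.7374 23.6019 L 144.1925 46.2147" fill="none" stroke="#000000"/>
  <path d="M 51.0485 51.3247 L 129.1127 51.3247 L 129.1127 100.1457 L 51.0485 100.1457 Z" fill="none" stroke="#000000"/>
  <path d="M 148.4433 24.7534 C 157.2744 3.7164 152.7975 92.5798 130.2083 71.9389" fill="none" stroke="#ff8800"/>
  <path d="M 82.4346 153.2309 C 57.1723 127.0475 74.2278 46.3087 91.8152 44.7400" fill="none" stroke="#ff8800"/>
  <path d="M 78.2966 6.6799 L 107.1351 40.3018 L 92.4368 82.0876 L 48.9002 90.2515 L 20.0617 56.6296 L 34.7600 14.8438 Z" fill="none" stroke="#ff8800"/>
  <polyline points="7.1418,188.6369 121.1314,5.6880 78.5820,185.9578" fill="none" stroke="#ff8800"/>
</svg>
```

(bCNC post)
(Date: synthetic)
G21
G90
G0 X143.9721 Y142.0912
M3 S822
G01 X57.4613 Y63.2590 F1037
G01 X78.7374 Y171.0610
G01 X144.1925 Y148.4482
M5
G0 X51.0485 Y143.3382
M3 S822
G01 X129.1127 Y143.3382 F1037
G01 X129.1127 Y94.5172
G01 X51.0485 Y94.5172
G01 X51.0485 Y143.3382
M5
G0 X148.4433 Y169.9095
M3 S254
G01 X152.4963 Y168.5091 F2997
G01 X151.1084 Y146.4653
G01 X143.8292 Y124.3472
G01 X130.2083 Y122.7240
M5
G0 X82.4346 Y41.4320
M3 S254
G01 X70.7696 Y69.2092 F2997
G01 X71.0563 Y104.9080
G01 X79.3773 Y135.9914
G01 X91.8152 Y149.9229
M5
G0 X78.2966 Y187.9830
M3 S254
G01 X107.1351 Y154.3611 F2997
G01 X92.4368 Y112.5753
G01 X48.9002 Y104.4114
G01 X20.0617 Y138.0333
G01 X34.7600 Y179.8191
G01 X78.2966 Y187.9830
M5
G0 X7.1418 Y6.0260
M3 S254
G01 X121.1314 Y188.9749 F2997
G01 X78.5820 Y8.7051
M5
G0 X0.0000 Y0.0000

Since the viewBox matches the mm dimensions, user units are millimetres directly. The only transform is the Y-flip y_m = 194.6629 − y_svg.

Shape 1 is a open polyline drawn with `<path>`. Its stroke #000000 means cut at S822, F1037. After flipping Y the toolpath is (143.9721,142.0912) → (57.4613,63.2590) → (78.7374,171.0610) → (144.1925,148.4482).

Shape 2 is a rectangle drawn with `<path>`. Its stroke #000000 means cut at S822, F1037. After flipping Y the toolpath is (51.0485,143.3382) → (129.1127,143.3382) → (129.1127,94.5172) → (51.0485,94.5172) → (51.0485,143.3382), returning to the start.

Shape 3 is a cubic bezier drawn with `<path>`. Its stroke #ff8800 means engrave at S254, F2997. After flipping Y the toolpath is (148.4433,169.9095) → (152.4963,168.5091) → (151.1084,146.4653) → (143.8292,124.3472) → (130.2083,122.7240).

Shape 4 is a cubic bezier drawn with `<path>`. Its stroke #ff8800 means engrave at S254, F2997. After flipping Y the toolpath is (82.4346,41.4320) → (70.7696,69.2092) → (71.0563,104.9080) → (79.3773,135.9914) → (91.8152,149.9229).

Shape 5 is a regular polygon drawn with `<path>`. Its stroke #ff8800 means engrave at S254, F2997. After flipping Y the toolpath is (78.2966,187.9830) → (107.1351,154.3611) → (92.4368,112.5753) → (48.9002,104.4114) → (20.0617,138.0333) → (34.7600,179.8191) → (78.2966,187.9830), returning to the start.

Shape 6 is a open polyline drawn with `<polyline>`. Its stroke #ff8800 means engrave at S254, F2997. After flipping Y the toolpath is (7.1418,6.0260) → (121.1314,188.9749) → (78.5820,8.7051).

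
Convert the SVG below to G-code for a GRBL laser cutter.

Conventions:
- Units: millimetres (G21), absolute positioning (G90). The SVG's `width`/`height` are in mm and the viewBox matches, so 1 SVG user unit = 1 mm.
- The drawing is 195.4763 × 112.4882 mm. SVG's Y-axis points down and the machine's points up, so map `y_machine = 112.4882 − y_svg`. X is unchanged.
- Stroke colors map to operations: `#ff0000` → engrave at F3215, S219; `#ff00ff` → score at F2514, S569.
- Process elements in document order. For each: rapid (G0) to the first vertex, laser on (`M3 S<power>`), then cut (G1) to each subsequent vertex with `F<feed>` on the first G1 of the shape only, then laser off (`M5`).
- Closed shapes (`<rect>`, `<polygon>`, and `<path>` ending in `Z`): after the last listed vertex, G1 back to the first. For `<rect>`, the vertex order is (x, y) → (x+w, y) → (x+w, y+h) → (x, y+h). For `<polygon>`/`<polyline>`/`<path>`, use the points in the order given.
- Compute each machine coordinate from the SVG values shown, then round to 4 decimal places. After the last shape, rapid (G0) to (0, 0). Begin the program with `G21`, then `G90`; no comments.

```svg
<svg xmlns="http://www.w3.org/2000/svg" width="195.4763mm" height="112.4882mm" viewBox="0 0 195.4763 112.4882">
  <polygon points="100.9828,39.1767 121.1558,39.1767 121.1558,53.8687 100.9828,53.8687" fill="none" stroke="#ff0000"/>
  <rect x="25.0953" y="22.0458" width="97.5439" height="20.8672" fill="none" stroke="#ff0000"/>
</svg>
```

viewBox `0 0 195.4763 112.4882` with mm width/height → 1 unit = 1 mm. Flip: y_m = 112.4882 − y_svg.

**Shape 1** — `<polygon>` rectangle, stroke `#ff0000` → engrave (S219, F3215). Machine vertices: (100.9828,73.3115) → (121.1558,73.3115) → (121.1558,58.6195) → (100.9828,58.6195) → (100.9828,73.3115). Closed: final G1 returns to the first vertex.

**Shape 2** — `<rect>` rectangle, stroke `#ff0000` → engrave (S219, F3215). Machine vertices: (25.0953,90.4424) → (122.6392,90.4424) → (122.6392,69.5752) → (25.0953,69.5752) → (25.0953,90.4424). Closed: final G1 returns to the first vertex.

G21
G90
G0 X100.9828 Y73.3115
M3 S219
G1 X121.1558 Y73.3115 F3215
G1 X121.1558 Y58.6195
G1 X100.9828 Y58.6195
G1 X100.9828 Y73.3115
M5
G0 X25.0953 Y90.4424
M3 S219
G1 X122.6392 Y90.4424 F3215
G1 X122.6392 Y69.5752
G1 X25.0953 Y69.5752
G1 X25.0953 Y90.4424
M5
G0 X0.0000 Y0.0000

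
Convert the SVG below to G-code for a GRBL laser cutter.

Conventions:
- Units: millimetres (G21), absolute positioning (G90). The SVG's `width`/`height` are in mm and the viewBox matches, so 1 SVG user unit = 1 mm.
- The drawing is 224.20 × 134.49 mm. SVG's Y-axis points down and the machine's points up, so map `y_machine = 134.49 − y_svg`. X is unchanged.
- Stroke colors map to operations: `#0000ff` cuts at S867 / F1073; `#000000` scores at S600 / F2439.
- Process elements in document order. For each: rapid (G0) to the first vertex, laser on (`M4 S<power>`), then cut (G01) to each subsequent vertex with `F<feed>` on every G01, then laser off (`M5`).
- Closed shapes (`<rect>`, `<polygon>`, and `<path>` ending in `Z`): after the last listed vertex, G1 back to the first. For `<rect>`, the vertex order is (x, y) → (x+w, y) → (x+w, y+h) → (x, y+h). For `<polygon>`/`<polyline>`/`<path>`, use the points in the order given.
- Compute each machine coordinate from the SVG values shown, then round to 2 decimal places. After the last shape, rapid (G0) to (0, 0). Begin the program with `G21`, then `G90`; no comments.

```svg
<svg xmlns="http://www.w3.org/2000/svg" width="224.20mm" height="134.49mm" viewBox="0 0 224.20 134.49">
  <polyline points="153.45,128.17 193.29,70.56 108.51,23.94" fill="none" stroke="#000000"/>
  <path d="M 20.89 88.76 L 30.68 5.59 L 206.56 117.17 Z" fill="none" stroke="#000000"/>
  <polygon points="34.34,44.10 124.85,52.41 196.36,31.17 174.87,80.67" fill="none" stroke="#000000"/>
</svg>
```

Since the viewBox matches the mm dimensions, user units are millimetres directly. The only transform is the Y-flip y_m = 134.49 − y_svg.

Shape 1 is a open polyline drawn with `<polyline>`. Its stroke #000000 means score at S600, F2439. After flipping Y the toolpath is (153.45,6.32) → (193.29,63.93) → (108.51,110.55).

Shape 2 is a closed polygon drawn with `<path>`. Its stroke #000000 means score at S600, F2439. After flipping Y the toolpath is (20.89,45.73) → (30.68,128.90) → (206.56,17.32) → (20.89,45.73), returning to the start.

Shape 3 is a closed polygon drawn with `<polygon>`. Its stroke #000000 means score at S600, F2439. After flipping Y the toolpath is (34.34,90.39) → (124.85,82.08) → (196.36,103.32) → (174.87,53.82) → (34.34,90.39), returning to the start.

G21
G90
G0 X153.45 Y6.32
M4 S600
G01 X193.29 Y63.93 F2439
G01 X108.51 Y110.55 F2439
M5
G0 X20.89 Y45.73
M4 S600
G01 X30.68 Y128.90 F2439
G01 X206.56 Y17.32 F2439
G01 X20.89 Y45.73 F2439
M5
G0 X34.34 Y90.39
M4 S600
G01 X124.85 Y82.08 F2439
G01 X196.36 Y103.32 F2439
G01 X174.87 Y53.82 F2439
G01 X34.34 Y90.39 F2439
M5
G0 X0.00 Y0.00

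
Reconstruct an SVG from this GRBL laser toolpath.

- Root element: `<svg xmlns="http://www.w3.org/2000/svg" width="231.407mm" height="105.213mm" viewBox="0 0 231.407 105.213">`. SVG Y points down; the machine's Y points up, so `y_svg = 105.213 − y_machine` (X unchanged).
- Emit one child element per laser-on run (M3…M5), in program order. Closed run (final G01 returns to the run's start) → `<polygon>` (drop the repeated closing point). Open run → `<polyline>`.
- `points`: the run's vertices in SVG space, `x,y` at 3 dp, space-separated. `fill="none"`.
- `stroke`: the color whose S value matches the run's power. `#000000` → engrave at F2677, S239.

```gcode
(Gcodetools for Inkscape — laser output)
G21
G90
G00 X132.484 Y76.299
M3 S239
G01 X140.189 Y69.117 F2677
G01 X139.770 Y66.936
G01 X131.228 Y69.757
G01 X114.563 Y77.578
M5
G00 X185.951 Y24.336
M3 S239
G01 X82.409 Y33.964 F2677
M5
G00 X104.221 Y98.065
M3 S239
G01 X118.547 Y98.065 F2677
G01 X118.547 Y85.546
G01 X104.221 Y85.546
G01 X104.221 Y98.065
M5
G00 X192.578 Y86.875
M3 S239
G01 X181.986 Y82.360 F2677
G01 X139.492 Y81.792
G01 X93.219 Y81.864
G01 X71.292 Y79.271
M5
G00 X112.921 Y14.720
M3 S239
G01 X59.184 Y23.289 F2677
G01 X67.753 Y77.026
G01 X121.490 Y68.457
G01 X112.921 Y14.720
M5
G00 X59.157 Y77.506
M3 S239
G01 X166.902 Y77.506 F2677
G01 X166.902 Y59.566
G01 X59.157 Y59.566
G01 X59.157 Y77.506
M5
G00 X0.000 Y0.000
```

Each laser-on run becomes one SVG element. Flip Y back into SVG space with y_svg = 105.213 − y_machine. Every run uses S239, so all elements get stroke `#000000` (engrave).

Run 1: The run is open, so emit a `<polyline>` with points (Y-flipped): 132.484,28.914 140.189,36.096 139.770,38.277 131.228,35.456 114.563,27.635.

Run 2: The run is open, so emit a `<polyline>` with points (Y-flipped): 185.951,80.877 82.409,71.249.

Run 3: The run returns to its start, so emit a `<polygon>` with points (Y-flipped): 104.221,7.148 118.547,7.148 118.547,19.667 104.221,19.667.

Run 4: The run is open, so emit a `<polyline>` with points (Y-flipped): 192.578,18.338 181.986,22.853 139.492,23.421 93.219,23.349 71.292,25.942.

Run 5: The run returns to its start, so emit a `<polygon>` with points (Y-flipped): 112.921,90.493 59.184,81.924 67.753,28.187 121.490,36.756.

Run 6: The run returns to its start, so emit a `<polygon>` with points (Y-flipped): 59.157,27.707 166.902,27.707 166.902,45.647 59.157,45.647.

<svg xmlns="http://www.w3.org/2000/svg" width="231.407mm" height="105.213mm" viewBox="0 0 231.407 105.213">
  <polyline points="132.484,28.914 140.189,36.096 139.770,38.277 131.228,35.456 114.563,27.635" fill="none" stroke="#000000"/>
  <polyline points="185.951,80.877 82.409,71.249" fill="none" stroke="#000000"/>
  <polygon points="104.221,7.148 118.547,7.148 118.547,19.667 104.221,19.667" fill="none" stroke="#000000"/>
  <polyline points="192.578,18.338 181.986,22.853 139.492,23.421 93.219,23.349 71.292,25.942" fill="none" stroke="#000000"/>
  <polygon points="112.921,90.493 59.184,81.924 67.753,28.187 121.490,36.756" fill="none" stroke="#000000"/>
  <polygon points="59.157,27.707 166.902,27.707 166.902,45.647 59.157,45.647" fill="none" stroke="#000000"/>
</svg>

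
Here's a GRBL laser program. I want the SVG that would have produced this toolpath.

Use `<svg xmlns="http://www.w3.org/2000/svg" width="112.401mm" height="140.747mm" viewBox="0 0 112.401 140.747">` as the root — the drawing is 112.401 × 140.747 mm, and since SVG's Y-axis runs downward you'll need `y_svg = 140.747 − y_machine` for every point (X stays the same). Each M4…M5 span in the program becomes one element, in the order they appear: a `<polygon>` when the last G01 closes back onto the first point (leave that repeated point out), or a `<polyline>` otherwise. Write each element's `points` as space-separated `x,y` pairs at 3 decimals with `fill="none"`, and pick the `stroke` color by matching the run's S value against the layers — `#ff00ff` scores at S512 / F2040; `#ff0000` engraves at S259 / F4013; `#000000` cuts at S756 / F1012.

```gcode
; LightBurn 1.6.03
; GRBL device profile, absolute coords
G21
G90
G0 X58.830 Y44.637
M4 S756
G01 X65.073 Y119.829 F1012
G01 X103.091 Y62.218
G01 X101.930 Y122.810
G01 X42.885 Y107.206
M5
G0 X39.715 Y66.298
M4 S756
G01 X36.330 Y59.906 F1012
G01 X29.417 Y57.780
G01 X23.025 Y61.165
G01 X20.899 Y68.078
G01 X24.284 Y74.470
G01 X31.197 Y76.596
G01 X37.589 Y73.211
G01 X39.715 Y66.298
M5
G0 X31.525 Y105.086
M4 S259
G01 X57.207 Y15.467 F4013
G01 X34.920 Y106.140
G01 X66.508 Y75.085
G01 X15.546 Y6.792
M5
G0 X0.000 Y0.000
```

<svg xmlns="http://www.w3.org/2000/svg" width="112.401mm" height="140.747mm" viewBox="0 0 112.401 140.747">
  <polyline points="58.830,96.110 65.073,20.918 103.091,78.529 101.930,17.937 42.885,33.541" fill="none" stroke="#000000"/>
  <polygon points="39.715,74.449 36.330,80.841 29.417,82.967 23.025,79.582 20.899,72.669 24.284,66.277 31.197,64.151 37.589,67.536" fill="none" stroke="#000000"/>
  <polyline points="31.525,35.661 57.207,125.280 34.920,34.607 66.508,65.662 15.546,133.955" fill="none" stroke="#ff0000"/>
</svg>

Machine Y-up, SVG Y-down with viewBox height 140.747, so y_svg = 140.747 − y_machine; X carries over.

Run 1: power S756 maps to stroke `#000000` (cut). The run is open, so emit a `<polyline>` with points (Y-flipped): 58.830,96.110 65.073,20.918 103.091,78.529 101.930,17.937 42.885,33.541.

Run 2: power S756 maps to stroke `#000000` (cut). The run returns to its start, so emit a `<polygon>` with points (Y-flipped): 39.715,74.449 36.330,80.841 29.417,82.967 23.025,79.582 20.899,72.669 24.284,66.277 31.197,64.151 37.589,67.536.

Run 3: power S259 maps to stroke `#ff0000` (engrave). The run is open, so emit a `<polyline>` with points (Y-flipped): 31.525,35.661 57.207,125.280 34.920,34.607 66.508,65.662 15.546,133.955.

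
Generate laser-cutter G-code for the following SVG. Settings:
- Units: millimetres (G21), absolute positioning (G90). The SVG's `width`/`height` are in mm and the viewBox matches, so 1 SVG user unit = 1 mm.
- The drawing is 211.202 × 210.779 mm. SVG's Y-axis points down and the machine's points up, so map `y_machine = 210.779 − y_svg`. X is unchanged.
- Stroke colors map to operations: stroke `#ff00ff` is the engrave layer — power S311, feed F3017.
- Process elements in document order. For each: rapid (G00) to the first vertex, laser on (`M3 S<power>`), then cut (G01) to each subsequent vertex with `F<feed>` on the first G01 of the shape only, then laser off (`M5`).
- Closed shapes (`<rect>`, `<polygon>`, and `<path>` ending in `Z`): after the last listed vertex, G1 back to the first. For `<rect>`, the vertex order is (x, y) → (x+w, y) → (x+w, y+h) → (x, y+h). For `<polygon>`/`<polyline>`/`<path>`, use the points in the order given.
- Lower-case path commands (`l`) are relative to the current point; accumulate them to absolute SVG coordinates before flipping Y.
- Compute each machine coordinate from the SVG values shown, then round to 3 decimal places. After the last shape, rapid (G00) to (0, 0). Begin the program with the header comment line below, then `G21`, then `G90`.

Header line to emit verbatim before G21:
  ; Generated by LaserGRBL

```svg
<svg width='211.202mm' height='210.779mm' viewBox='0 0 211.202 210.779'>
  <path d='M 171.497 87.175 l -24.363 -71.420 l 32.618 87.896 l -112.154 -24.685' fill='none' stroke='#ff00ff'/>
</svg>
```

viewBox `0 0 211.202 210.779` with mm width/height → 1 unit = 1 mm. Flip: y_m = 210.779 − y_svg.

**Shape 1** — `<path>` open polyline, stroke `#ff00ff` → engrave (S311, F3017). Machine vertices: (171.497,123.604) → (147.134,195.024) → (179.752,107.128) → (67.598,131.813). Open path.

; Generated by LaserGRBL
G21
G90
G00 X171.497 Y123.604
M3 S311
G01 X147.134 Y195.024 F3017
G01 X179.752 Y107.128
G01 X67.598 Y131.813
M5
G00 X0.000 Y0.000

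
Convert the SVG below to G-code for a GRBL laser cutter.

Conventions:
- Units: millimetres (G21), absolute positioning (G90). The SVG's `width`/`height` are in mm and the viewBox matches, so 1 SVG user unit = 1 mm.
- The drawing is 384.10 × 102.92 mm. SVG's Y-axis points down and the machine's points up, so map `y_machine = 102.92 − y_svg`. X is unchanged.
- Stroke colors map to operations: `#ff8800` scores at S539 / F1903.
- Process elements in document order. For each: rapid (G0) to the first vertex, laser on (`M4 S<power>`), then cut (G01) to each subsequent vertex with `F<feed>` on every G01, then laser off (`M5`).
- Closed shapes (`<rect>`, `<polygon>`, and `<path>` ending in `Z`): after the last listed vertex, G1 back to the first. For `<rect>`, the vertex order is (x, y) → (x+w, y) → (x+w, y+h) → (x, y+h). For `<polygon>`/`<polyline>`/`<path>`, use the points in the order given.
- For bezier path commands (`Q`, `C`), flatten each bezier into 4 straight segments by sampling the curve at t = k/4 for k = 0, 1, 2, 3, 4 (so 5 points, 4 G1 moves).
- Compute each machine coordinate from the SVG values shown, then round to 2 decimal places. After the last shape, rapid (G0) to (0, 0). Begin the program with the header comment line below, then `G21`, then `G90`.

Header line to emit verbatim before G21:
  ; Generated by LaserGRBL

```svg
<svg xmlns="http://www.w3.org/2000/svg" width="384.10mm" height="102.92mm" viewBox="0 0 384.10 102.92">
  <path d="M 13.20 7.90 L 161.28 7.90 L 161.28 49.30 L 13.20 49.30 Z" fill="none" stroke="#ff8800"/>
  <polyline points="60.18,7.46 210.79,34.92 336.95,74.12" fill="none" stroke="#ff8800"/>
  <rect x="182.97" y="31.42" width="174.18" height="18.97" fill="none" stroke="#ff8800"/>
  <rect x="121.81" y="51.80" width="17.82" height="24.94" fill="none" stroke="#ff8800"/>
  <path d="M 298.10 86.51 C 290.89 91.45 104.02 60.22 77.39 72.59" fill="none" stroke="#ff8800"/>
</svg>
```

Since the viewBox matches the mm dimensions, user units are millimetres directly. The only transform is the Y-flip y_m = 102.92 − y_svg.

Shape 1 is a rectangle drawn with `<path>`. Its stroke #ff8800 means score at S539, F1903. After flipping Y the toolpath is (13.20,95.02) → (161.28,95.02) → (161.28,53.62) → (13.20,53.62) → (13.20,95.02), returning to the start.

Shape 2 is a open polyline drawn with `<polyline>`. Its stroke #ff8800 means score at S539, F1903. After flipping Y the toolpath is (60.18,95.46) → (210.79,68.00) → (336.95,28.80).

Shape 3 is a rectangle drawn with `<rect>`. Its stroke #ff8800 means score at S539, F1903. After flipping Y the toolpath is (182.97,71.50) → (357.15,71.50) → (357.15,52.53) → (182.97,52.53) → (182.97,71.50), returning to the start.

Shape 4 is a rectangle drawn with `<rect>`. Its stroke #ff8800 means score at S539, F1903. After flipping Y the toolpath is (121.81,51.12) → (139.63,51.12) → (139.63,26.18) → (121.81,26.18) → (121.81,51.12), returning to the start.

Shape 5 is a cubic bezier drawn with `<path>`. Its stroke #ff8800 means score at S539, F1903. After flipping Y the toolpath is (298.10,16.41) → (264.32,18.24) → (195.03,26.16) → (122.10,32.68) → (77.39,30.33).

; Generated by LaserGRBL
G21
G90
G0 X13.20 Y95.02
M4 S539
G01 X161.28 Y95.02 F1903
G01 X161.28 Y53.62 F1903
G01 X13.20 Y53.62 F1903
G01 X13.20 Y95.02 F1903
M5
G0 X60.18 Y95.46
M4 S539
G01 X210.79 Y68.00 F1903
G01 X336.95 Y28.80 F1903
M5
G0 X182.97 Y71.50
M4 S539
G01 X357.15 Y71.50 F1903
G01 X357.15 Y52.53 F1903
G01 X182.97 Y52.53 F1903
G01 X182.97 Y71.50 F1903
M5
G0 X121.81 Y51.12
M4 S539
G01 X139.63 Y51.12 F1903
G01 X139.63 Y26.18 F1903
G01 X121.81 Y26.18 F1903
G01 X121.81 Y51.12 F1903
M5
G0 X298.10 Y16.41
M4 S539
G01 X264.32 Y18.24 F1903
G01 X195.03 Y26.16 F1903
G01 X122.10 Y32.68 F1903
G01 X77.39 Y30.33 F1903
M5
G0 X0.00 Y0.00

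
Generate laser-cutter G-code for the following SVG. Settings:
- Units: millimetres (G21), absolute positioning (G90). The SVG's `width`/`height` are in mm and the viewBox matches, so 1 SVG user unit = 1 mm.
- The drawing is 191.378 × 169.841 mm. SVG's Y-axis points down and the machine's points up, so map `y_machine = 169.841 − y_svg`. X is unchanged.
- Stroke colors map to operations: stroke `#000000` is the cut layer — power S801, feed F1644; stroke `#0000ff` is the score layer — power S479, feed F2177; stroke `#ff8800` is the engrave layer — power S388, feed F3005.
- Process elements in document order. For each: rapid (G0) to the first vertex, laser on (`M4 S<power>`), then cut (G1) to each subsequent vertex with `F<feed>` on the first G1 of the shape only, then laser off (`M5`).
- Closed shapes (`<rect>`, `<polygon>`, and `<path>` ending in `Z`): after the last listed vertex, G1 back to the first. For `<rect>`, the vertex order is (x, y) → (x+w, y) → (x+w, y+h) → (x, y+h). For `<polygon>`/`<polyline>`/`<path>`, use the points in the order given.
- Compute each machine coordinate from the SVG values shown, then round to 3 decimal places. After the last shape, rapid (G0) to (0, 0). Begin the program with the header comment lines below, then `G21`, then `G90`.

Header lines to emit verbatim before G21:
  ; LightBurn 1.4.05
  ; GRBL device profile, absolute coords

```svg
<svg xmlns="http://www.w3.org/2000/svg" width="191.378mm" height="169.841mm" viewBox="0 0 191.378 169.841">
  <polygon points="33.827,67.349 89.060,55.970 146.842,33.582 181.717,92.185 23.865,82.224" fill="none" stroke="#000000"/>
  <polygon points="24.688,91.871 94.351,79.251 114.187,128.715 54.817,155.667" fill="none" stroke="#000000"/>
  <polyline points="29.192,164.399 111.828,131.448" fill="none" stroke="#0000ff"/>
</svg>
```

; LightBurn 1.4.05
; GRBL device profile, absolute coords
G21
G90
G0 X33.827 Y102.492
M4 S801
G1 X89.060 Y113.871 F1644
G1 X146.842 Y136.259
G1 X181.717 Y77.656
G1 X23.865 Y87.617
G1 X33.827 Y102.492
M5
G0 X24.688 Y77.970
M4 S801
G1 X94.351 Y90.590 F1644
G1 X114.187 Y41.126
G1 X54.817 Y14.174
G1 X24.688 Y77.970
M5
G0 X29.192 Y5.442
M4 S479
G1 X111.828 Y38.393 F2177
M5
G0 X0.000 Y0.000

viewBox `0 0 191.378 169.841` with mm width/height → 1 unit = 1 mm. Flip: y_m = 169.841 − y_svg.

**Shape 1** — `<polygon>` closed polygon, stroke `#000000` → cut (S801, F1644). Machine vertices: (33.827,102.492) → (89.060,113.871) → (146.842,136.259) → (181.717,77.656) → (23.865,87.617) → (33.827,102.492). Closed: final G1 returns to the first vertex.

**Shape 2** — `<polygon>` closed polygon, stroke `#000000` → cut (S801, F1644). Machine vertices: (24.688,77.970) → (94.351,90.590) → (114.187,41.126) → (54.817,14.174) → (24.688,77.970). Closed: final G1 returns to the first vertex.

**Shape 3** — `<polyline>` line segment, stroke `#0000ff` → score (S479, F2177). Machine vertices: (29.192,5.442) → (111.828,38.393). Open path.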